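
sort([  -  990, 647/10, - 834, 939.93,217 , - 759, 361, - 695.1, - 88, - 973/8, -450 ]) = [ - 990, - 834, - 759,-695.1,-450, - 973/8, - 88,647/10,217 , 361,939.93 ]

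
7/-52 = - 7/52=   - 0.13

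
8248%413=401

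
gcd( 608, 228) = 76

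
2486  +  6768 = 9254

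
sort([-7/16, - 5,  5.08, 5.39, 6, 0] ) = [ - 5, - 7/16,0, 5.08, 5.39,6] 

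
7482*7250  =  54244500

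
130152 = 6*21692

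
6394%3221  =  3173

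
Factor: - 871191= - 3^2 * 96799^1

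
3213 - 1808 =1405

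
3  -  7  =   - 4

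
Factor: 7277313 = 3^1*113^1* 21467^1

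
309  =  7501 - 7192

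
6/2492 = 3/1246= 0.00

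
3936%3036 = 900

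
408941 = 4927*83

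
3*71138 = 213414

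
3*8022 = 24066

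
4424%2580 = 1844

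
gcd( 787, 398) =1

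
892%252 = 136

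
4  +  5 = 9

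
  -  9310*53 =-493430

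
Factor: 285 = 3^1*5^1*19^1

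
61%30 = 1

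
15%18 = 15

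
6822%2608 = 1606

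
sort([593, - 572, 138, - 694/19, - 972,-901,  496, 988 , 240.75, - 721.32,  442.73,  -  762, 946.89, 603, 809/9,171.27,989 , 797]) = [- 972, - 901, - 762, - 721.32 , - 572,  -  694/19,809/9,  138, 171.27, 240.75,442.73,496, 593, 603, 797, 946.89,  988, 989]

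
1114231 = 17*65543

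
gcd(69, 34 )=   1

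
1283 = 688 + 595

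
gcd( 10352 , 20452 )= 4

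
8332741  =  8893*937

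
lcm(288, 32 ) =288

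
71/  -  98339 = - 1 + 98268/98339= -  0.00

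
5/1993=5/1993 = 0.00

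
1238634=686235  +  552399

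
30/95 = 6/19  =  0.32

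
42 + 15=57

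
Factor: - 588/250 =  - 294/125 = - 2^1 * 3^1*5^( - 3 )*7^2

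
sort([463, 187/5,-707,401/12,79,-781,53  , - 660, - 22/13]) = [ - 781, - 707, - 660, - 22/13,401/12,  187/5,53,79, 463 ]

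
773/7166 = 773/7166= 0.11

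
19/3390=19/3390= 0.01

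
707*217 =153419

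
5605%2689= 227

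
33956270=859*39530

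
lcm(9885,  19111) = 286665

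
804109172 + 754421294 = 1558530466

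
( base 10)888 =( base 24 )1d0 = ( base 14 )476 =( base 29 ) 11I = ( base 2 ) 1101111000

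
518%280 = 238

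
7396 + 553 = 7949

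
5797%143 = 77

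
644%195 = 59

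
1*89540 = 89540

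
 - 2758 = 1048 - 3806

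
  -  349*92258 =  - 32198042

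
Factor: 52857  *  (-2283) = -120672531 =- 3^3*7^1 * 761^1 * 839^1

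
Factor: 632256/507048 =2^3*89^1*571^( - 1 ) = 712/571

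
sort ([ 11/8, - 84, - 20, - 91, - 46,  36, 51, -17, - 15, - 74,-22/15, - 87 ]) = [ -91, - 87, - 84 , - 74, - 46, - 20, - 17,-15, - 22/15, 11/8,36,51]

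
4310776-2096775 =2214001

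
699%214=57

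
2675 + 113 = 2788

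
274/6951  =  274/6951 = 0.04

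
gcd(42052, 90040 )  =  4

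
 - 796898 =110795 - 907693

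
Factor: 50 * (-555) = -27750  =  - 2^1*3^1 * 5^3*37^1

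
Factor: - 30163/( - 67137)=3^( - 1)*23^( - 1)*31^1 =31/69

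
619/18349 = 619/18349 = 0.03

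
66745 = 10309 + 56436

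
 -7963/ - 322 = 24 + 235/322 = 24.73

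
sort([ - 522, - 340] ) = [ - 522, - 340 ] 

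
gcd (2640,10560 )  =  2640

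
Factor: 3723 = 3^1 * 17^1*73^1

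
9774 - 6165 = 3609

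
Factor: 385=5^1*7^1 * 11^1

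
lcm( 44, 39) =1716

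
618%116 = 38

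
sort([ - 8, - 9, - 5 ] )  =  [ - 9, - 8, - 5 ]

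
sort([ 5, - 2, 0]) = [  -  2,0,5]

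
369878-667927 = -298049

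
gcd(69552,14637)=21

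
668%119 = 73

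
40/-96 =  - 1 + 7/12 = -  0.42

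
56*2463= 137928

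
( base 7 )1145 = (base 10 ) 425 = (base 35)C5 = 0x1A9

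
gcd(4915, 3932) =983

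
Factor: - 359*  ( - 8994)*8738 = 28213656348 = 2^2 * 3^1*17^1*257^1* 359^1*1499^1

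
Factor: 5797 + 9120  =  14917 = 7^1*2131^1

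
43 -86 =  - 43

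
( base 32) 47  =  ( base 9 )160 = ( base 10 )135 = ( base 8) 207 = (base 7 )252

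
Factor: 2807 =7^1 * 401^1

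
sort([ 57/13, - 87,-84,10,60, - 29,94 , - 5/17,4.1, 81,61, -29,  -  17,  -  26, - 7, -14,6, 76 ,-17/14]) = [- 87, - 84,-29, - 29, - 26, - 17,- 14  , - 7, - 17/14,-5/17, 4.1, 57/13, 6,10, 60,61,76, 81, 94]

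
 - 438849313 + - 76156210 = -515005523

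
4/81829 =4/81829=0.00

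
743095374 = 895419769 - 152324395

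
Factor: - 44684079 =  - 3^1*11^1*1354063^1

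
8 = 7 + 1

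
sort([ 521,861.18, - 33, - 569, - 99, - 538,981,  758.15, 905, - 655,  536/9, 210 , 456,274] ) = [ - 655, - 569, - 538, -99, - 33, 536/9, 210, 274,  456, 521,758.15, 861.18, 905,  981]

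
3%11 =3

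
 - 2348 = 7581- 9929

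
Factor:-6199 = -6199^1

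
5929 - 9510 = -3581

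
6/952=3/476 = 0.01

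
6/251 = 6/251 = 0.02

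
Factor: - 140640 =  - 2^5*3^1*5^1 *293^1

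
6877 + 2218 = 9095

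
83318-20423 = 62895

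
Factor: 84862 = 2^1*151^1*281^1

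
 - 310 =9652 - 9962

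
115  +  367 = 482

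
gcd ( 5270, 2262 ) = 2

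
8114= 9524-1410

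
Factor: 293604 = 2^2*3^1*43^1 * 569^1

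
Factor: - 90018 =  - 2^1*3^3*1667^1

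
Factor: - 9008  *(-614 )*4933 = 27283988896 = 2^5*307^1 * 563^1*4933^1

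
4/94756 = 1/23689 = 0.00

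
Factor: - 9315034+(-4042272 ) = -2^1*47^1*142099^1  =  - 13357306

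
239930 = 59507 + 180423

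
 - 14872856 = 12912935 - 27785791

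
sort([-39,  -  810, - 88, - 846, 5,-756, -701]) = [ - 846, - 810, - 756, - 701, - 88,  -  39 , 5] 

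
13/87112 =13/87112=0.00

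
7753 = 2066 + 5687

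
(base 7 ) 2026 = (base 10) 706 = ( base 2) 1011000010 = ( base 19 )1i3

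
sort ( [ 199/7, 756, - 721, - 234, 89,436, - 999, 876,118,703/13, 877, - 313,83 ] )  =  [ - 999, - 721,  -  313 ,-234,199/7, 703/13,83 , 89,118,436,756, 876,877]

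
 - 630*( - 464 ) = 292320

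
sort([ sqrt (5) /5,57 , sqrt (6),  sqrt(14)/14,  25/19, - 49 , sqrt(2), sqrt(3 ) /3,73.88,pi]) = [ - 49, sqrt (14 )/14, sqrt( 5) /5, sqrt(3)/3, 25/19 , sqrt(2 ), sqrt(6), pi,57, 73.88]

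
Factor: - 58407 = -3^1*19469^1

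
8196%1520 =596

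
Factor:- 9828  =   - 2^2*3^3* 7^1 * 13^1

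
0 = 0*8395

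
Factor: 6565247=13^1*17^1*61^1*487^1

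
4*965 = 3860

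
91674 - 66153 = 25521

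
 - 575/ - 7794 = 575/7794  =  0.07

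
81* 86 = 6966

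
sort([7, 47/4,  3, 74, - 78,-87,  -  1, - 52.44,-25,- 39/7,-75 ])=[-87, -78,-75,- 52.44, -25, - 39/7, - 1 , 3,7 , 47/4,74] 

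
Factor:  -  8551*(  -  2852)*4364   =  106426840528=2^4*17^1*23^1*31^1*503^1*1091^1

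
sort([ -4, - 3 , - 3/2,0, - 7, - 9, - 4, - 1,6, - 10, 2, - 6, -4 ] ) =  [ - 10, - 9, -7 ,  -  6, - 4, - 4, - 4, - 3, - 3/2, - 1, 0,2,6]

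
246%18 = 12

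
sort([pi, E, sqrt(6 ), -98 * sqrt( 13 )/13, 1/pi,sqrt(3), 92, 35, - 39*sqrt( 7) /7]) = [-98 * sqrt( 13) /13, -39*sqrt (7 ) /7, 1/pi, sqrt( 3 ),sqrt(6 ), E, pi, 35 , 92 ] 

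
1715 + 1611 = 3326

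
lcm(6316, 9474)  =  18948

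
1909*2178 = 4157802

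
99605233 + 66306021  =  165911254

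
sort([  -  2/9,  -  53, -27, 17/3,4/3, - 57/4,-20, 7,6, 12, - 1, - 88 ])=[ - 88 ,-53,-27 ,-20,  -  57/4, - 1, - 2/9, 4/3, 17/3, 6, 7,12]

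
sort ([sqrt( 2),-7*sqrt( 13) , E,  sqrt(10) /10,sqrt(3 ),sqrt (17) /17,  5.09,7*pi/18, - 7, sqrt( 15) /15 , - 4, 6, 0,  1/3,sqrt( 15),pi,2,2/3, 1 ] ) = [ - 7*sqrt (13), - 7, -4,0,sqrt( 17) /17, sqrt( 15)/15,sqrt( 10) /10, 1/3, 2/3,1, 7*pi/18,sqrt ( 2),  sqrt( 3), 2, E,pi, sqrt( 15 ),5.09, 6 ] 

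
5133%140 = 93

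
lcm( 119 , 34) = 238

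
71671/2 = 71671/2 = 35835.50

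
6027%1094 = 557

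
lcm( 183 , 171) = 10431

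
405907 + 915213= 1321120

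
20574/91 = 20574/91 = 226.09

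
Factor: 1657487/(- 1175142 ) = -2^ ( - 1 )*3^( - 1 )* 13^1*17^( - 1)*41^( - 1)*59^1*281^(-1 )*2161^1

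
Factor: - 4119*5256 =-21649464 = - 2^3*3^3*73^1 * 1373^1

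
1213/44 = 27 + 25/44 = 27.57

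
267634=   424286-156652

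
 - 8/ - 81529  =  8/81529 = 0.00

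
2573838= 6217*414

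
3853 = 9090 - 5237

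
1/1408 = 1/1408 = 0.00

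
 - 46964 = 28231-75195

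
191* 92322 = 17633502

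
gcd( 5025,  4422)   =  201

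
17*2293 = 38981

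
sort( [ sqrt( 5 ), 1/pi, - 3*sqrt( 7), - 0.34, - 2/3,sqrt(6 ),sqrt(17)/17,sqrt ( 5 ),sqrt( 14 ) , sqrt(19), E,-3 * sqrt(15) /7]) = [ - 3*sqrt(7),-3 * sqrt ( 15 ) /7, - 2/3, - 0.34,sqrt (17)/17, 1/pi,sqrt(5),sqrt( 5),sqrt( 6), E, sqrt(14),sqrt( 19) ] 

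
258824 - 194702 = 64122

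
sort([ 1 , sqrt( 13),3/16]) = [3/16 , 1,sqrt(13 )]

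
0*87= 0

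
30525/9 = 10175/3 = 3391.67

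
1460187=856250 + 603937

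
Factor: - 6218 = - 2^1*3109^1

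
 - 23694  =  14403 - 38097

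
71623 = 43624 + 27999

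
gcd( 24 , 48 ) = 24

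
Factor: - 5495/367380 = - 2^ ( -2 )*3^( - 2 )*7^1*13^ ( - 1) = - 7/468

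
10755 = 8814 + 1941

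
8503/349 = 24 + 127/349 = 24.36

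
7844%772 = 124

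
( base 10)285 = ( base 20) e5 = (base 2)100011101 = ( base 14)165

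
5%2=1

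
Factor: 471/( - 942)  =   - 2^ ( - 1 ) = - 1/2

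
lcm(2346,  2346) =2346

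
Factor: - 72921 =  - 3^1*109^1*223^1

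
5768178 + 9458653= 15226831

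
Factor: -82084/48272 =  - 20521/12068=   - 2^( - 2 )*7^( - 1 )*431^( - 1 )*20521^1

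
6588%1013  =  510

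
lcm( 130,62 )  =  4030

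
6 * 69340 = 416040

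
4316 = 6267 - 1951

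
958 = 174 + 784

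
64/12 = 16/3 = 5.33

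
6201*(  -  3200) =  -19843200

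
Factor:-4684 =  - 2^2*1171^1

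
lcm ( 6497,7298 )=532754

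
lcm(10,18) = 90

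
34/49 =34/49 = 0.69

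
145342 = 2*72671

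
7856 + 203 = 8059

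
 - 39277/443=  - 89 + 150/443 = - 88.66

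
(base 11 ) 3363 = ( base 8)10511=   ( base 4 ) 1011021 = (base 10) 4425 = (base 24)7G9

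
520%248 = 24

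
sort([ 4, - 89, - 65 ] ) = [ - 89, - 65,4] 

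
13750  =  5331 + 8419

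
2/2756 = 1/1378 = 0.00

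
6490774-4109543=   2381231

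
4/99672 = 1/24918 = 0.00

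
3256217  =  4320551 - 1064334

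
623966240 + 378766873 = 1002733113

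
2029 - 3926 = - 1897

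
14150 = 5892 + 8258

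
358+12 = 370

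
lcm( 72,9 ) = 72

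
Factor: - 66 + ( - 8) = - 2^1*37^1  =  - 74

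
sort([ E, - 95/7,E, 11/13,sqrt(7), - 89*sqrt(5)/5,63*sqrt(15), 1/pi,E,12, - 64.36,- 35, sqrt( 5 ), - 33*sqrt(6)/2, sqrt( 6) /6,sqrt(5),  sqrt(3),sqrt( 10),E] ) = [ - 64.36, - 33*sqrt(6)/2, -89*sqrt(5 )/5,  -  35, - 95/7,1/pi,sqrt(6)/6,11/13 , sqrt( 3 ), sqrt(5),sqrt(5),sqrt (7),E,E, E, E,sqrt(10 ), 12, 63*sqrt( 15 ) ] 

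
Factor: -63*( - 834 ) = 52542 = 2^1*3^3* 7^1*139^1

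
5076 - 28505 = - 23429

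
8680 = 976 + 7704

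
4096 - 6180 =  - 2084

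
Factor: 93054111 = 3^1*31018037^1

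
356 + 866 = 1222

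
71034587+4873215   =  75907802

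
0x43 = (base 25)2h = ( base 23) 2l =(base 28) 2B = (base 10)67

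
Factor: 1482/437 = 2^1*3^1*13^1*23^( - 1) = 78/23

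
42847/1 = 42847 = 42847.00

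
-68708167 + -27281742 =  - 95989909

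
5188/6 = 2594/3=864.67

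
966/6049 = 42/263  =  0.16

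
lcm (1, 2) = 2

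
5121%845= 51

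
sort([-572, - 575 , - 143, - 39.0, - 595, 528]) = [ - 595, - 575, - 572, - 143, - 39.0,528 ] 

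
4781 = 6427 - 1646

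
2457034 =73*33658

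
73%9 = 1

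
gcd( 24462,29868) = 6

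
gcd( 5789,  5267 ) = 1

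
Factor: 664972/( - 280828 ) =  - 166243/70207 = - 7^1*11^1*17^1*127^1*70207^(- 1 ) 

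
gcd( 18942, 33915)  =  21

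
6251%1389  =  695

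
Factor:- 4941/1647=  - 3^1 = -3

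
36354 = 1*36354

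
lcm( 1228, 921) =3684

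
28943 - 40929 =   -  11986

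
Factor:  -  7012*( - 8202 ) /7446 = 2^2*17^( - 1 )  *73^(  -  1)*1367^1*1753^1  =  9585404/1241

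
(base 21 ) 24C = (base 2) 1111010010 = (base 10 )978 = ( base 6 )4310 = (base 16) 3D2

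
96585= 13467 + 83118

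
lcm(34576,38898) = 311184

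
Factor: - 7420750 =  - 2^1* 5^3*29683^1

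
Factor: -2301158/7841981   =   - 2^1*7^( - 1) * 17^ ( - 1 ) * 65899^( - 1)*1150579^1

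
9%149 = 9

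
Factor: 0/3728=0^1 = 0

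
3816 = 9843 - 6027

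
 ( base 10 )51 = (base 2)110011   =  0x33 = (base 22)27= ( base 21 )29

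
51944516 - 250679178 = - 198734662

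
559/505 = 559/505 = 1.11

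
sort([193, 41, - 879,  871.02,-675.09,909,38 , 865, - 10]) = [  -  879, - 675.09, - 10, 38, 41,  193, 865, 871.02  ,  909]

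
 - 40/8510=-1 + 847/851  =  - 0.00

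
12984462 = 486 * 26717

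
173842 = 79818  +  94024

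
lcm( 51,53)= 2703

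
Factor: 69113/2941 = 11^1*17^(  -  1)*61^1 * 103^1*173^( - 1 )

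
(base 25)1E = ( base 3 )1110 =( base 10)39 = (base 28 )1B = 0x27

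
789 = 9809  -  9020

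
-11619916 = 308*(-37727)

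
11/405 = 11/405 = 0.03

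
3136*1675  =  5252800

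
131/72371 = 131/72371 = 0.00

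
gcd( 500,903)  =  1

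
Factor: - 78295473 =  - 3^2*23^1*378239^1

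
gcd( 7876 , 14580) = 4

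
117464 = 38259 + 79205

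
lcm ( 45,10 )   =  90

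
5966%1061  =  661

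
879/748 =1 +131/748 = 1.18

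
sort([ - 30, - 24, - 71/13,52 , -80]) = [ - 80,  -  30,-24, - 71/13 , 52]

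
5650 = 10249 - 4599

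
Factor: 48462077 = 1039^1*46643^1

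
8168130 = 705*11586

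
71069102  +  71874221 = 142943323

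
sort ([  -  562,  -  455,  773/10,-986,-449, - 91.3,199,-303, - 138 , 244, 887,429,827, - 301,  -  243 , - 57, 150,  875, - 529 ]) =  [- 986, - 562 ,-529, -455, - 449 ,  -  303, - 301,  -  243, - 138,-91.3,- 57,773/10,150, 199,244,429,827,875, 887]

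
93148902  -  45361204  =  47787698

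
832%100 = 32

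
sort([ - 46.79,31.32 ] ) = [ - 46.79,31.32]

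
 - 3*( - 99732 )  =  299196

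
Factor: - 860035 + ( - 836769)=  - 1696804 = - 2^2*17^1*24953^1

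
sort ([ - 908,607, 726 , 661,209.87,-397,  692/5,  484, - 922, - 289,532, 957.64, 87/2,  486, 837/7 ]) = [ - 922, - 908, - 397 ,  -  289,87/2,837/7 , 692/5,  209.87,484,  486 , 532,  607, 661, 726, 957.64] 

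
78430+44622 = 123052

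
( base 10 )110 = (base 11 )A0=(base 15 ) 75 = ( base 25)4A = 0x6E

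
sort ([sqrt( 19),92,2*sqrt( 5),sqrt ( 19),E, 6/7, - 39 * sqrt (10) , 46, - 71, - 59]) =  [ - 39*sqrt( 10 ), -71, - 59, 6/7, E,sqrt( 19), sqrt (19), 2*sqrt( 5),46,92 ]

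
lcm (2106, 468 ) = 4212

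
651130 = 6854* 95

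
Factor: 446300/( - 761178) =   -  2^1*3^(- 1) * 5^2*11^(-1) * 19^( - 1)*  607^(- 1 ) * 4463^1 = -223150/380589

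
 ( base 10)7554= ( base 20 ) ihe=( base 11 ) 5748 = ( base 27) a9l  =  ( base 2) 1110110000010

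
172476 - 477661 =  - 305185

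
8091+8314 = 16405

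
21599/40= 539+ 39/40 = 539.98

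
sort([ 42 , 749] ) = [ 42, 749] 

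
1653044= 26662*62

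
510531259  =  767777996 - 257246737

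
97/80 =97/80 =1.21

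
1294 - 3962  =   - 2668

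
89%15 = 14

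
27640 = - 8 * (-3455 )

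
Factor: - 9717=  - 3^1*41^1*79^1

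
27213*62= 1687206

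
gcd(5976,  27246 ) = 6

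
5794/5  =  5794/5 =1158.80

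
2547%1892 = 655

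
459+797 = 1256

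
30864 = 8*3858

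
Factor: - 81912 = -2^3*3^1*3413^1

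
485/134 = 3+83/134  =  3.62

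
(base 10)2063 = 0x80f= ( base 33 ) 1TH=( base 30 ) 28N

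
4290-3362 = 928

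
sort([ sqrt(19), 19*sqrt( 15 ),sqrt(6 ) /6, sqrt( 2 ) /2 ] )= [ sqrt( 6 )/6, sqrt( 2)/2, sqrt (19), 19*sqrt( 15 )]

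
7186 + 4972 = 12158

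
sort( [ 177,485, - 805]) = [  -  805,177  ,  485] 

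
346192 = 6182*56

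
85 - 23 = 62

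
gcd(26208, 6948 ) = 36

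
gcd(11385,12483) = 9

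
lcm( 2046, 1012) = 94116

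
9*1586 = 14274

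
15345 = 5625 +9720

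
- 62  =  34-96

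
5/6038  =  5/6038 = 0.00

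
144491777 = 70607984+73883793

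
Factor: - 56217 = -3^1*7^1*2677^1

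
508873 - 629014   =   -120141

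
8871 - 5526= 3345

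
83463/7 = 11923  +  2/7 = 11923.29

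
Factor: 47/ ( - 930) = - 2^( - 1)*3^(- 1)*5^( - 1 )*31^( - 1) * 47^1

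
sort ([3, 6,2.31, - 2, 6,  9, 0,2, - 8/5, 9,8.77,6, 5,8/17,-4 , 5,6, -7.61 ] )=[ - 7.61, - 4,  -  2 ,-8/5, 0, 8/17,  2,  2.31,3, 5,5,  6,6, 6, 6,8.77,9,  9 ] 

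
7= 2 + 5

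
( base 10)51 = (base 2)110011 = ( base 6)123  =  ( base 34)1H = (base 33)1i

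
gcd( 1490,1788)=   298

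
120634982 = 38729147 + 81905835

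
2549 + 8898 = 11447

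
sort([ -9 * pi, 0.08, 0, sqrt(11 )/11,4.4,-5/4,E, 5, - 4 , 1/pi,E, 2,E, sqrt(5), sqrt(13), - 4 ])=[ -9*pi, - 4, - 4, - 5/4,0,  0.08,sqrt( 11)/11, 1/pi,2,sqrt(5), E, E, E, sqrt(13 ),  4.4, 5 ]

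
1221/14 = 87 + 3/14=87.21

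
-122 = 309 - 431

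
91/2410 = 91/2410 = 0.04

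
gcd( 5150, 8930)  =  10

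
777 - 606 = 171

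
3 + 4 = 7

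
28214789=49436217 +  - 21221428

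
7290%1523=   1198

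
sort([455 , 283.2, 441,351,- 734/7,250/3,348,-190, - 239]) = [ - 239,-190, - 734/7, 250/3,283.2,348, 351,441 , 455]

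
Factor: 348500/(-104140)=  - 425/127= - 5^2*17^1*127^( - 1)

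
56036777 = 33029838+23006939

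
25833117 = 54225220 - 28392103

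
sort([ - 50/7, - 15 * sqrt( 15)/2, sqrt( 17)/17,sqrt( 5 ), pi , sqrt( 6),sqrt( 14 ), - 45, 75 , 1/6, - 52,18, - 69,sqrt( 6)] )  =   [ - 69,-52, - 45, - 15*sqrt (15)/2, - 50/7, 1/6 , sqrt( 17)/17, sqrt( 5),sqrt(6),sqrt( 6 ), pi,sqrt( 14),18,75]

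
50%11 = 6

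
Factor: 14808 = 2^3 * 3^1* 617^1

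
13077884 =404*32371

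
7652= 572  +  7080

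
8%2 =0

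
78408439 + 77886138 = 156294577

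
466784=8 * 58348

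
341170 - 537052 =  - 195882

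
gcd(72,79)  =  1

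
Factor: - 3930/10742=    - 15/41=- 3^1 * 5^1  *  41^( - 1)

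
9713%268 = 65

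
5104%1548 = 460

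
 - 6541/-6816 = 6541/6816  =  0.96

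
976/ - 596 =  - 2 + 54/149 = -  1.64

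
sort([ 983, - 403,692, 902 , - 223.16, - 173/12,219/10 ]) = [ - 403, - 223.16, - 173/12, 219/10, 692,  902,  983 ]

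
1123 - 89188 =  - 88065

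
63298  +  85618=148916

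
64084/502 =32042/251=127.66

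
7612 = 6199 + 1413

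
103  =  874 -771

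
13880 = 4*3470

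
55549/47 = 55549/47 = 1181.89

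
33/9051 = 11/3017 = 0.00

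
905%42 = 23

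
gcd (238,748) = 34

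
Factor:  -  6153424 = -2^4*384589^1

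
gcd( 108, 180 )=36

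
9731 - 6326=3405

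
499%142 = 73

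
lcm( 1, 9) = 9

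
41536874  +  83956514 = 125493388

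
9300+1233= 10533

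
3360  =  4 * 840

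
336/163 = 2+10/163 = 2.06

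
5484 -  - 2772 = 8256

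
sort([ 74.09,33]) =[ 33,74.09]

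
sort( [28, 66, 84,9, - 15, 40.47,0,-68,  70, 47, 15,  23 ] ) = [ - 68,-15,0, 9,15,23, 28, 40.47, 47, 66, 70, 84]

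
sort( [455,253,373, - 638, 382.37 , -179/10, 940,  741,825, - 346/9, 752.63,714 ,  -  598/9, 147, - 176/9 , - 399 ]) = [ - 638, - 399,- 598/9, - 346/9,  -  176/9,-179/10,147 , 253, 373,382.37  ,  455, 714,741, 752.63, 825,940]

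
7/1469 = 7/1469 = 0.00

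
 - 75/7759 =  - 75/7759 = -  0.01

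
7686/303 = 2562/101 = 25.37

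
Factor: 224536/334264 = 7^( - 1 )*13^1*17^1*47^( - 1) = 221/329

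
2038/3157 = 2038/3157 = 0.65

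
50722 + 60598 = 111320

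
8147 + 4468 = 12615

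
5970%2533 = 904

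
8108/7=1158 +2/7 = 1158.29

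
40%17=6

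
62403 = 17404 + 44999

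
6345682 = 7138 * 889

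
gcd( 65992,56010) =2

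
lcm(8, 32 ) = 32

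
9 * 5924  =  53316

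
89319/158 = 565 + 49/158=565.31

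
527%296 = 231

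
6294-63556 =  - 57262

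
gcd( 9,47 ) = 1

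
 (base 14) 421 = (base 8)1455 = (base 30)R3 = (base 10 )813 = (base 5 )11223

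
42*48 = 2016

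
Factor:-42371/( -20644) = 2^(  -  2)*7^1*13^( - 1 )*397^( - 1)*6053^1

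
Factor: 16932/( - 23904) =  - 17/24 = - 2^(-3 )*3^( - 1)*17^1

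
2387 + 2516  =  4903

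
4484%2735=1749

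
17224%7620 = 1984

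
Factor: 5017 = 29^1*173^1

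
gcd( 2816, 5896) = 88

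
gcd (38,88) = 2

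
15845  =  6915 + 8930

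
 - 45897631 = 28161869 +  - 74059500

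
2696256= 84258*32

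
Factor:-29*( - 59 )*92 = 2^2*23^1*29^1*59^1 = 157412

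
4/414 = 2/207 = 0.01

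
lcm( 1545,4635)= 4635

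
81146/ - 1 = - 81146/1 = - 81146.00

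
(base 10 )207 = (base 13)12c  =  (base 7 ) 414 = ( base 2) 11001111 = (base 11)179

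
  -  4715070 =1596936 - 6312006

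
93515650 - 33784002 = 59731648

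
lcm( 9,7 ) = 63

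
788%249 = 41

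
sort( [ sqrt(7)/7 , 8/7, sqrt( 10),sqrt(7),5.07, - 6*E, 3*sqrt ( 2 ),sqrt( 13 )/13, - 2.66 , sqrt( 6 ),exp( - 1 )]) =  [-6*E, - 2.66,sqrt( 13)/13 , exp(- 1) , sqrt ( 7)/7 , 8/7,sqrt(6 ),sqrt( 7 ), sqrt( 10),3*sqrt (2 ) , 5.07]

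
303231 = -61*(-4971) 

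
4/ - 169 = - 1+ 165/169 = - 0.02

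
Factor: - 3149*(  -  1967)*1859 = 7^1*11^1*13^2*47^1*67^1*281^1 = 11514800297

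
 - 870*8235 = -7164450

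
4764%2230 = 304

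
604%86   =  2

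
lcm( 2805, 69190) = 207570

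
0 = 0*62202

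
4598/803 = 418/73 = 5.73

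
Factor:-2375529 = -3^1 * 13^1*17^1*3583^1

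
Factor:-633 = - 3^1 *211^1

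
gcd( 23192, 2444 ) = 52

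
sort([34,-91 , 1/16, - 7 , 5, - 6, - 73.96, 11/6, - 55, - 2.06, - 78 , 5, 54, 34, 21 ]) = [ - 91, - 78, - 73.96, - 55,-7 , - 6, - 2.06, 1/16,  11/6, 5, 5,21,34, 34 , 54] 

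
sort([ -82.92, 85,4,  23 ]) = [ - 82.92, 4,23, 85 ] 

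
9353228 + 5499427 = 14852655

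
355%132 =91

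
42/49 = 6/7=0.86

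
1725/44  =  39 + 9/44 = 39.20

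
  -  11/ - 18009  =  11/18009 = 0.00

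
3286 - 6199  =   - 2913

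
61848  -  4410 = 57438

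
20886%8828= 3230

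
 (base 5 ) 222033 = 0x1e58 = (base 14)2b8c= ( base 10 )7768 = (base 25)cai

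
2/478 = 1/239 = 0.00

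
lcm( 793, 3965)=3965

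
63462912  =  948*66944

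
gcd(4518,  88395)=3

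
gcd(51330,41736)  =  6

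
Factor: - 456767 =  - 456767^1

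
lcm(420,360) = 2520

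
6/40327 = 6/40327 = 0.00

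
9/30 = 3/10= 0.30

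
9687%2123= 1195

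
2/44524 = 1/22262 = 0.00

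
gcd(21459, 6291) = 3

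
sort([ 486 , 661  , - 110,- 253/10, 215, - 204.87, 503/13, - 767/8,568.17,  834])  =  [ - 204.87, - 110, - 767/8, -253/10, 503/13, 215, 486, 568.17, 661, 834]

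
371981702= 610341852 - 238360150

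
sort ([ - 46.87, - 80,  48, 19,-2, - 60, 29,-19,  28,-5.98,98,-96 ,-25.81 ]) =[ - 96, - 80 ,  -  60, - 46.87, - 25.81,-19, - 5.98,  -  2, 19, 28 , 29 , 48, 98]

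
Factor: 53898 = 2^1*3^1 * 13^1 * 691^1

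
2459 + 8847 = 11306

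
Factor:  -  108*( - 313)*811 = 27415044 = 2^2*3^3*313^1 * 811^1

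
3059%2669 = 390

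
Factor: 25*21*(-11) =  - 3^1* 5^2*7^1 * 11^1 = - 5775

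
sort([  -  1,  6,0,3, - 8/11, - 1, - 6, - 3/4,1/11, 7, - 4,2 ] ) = [ - 6, - 4,- 1, - 1, - 3/4 , - 8/11,0,1/11, 2, 3 , 6,7]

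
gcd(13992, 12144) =264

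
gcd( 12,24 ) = 12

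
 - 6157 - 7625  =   - 13782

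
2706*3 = 8118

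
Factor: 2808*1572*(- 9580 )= - 2^7*3^4*5^1*13^1*131^1 * 479^1=   -42287806080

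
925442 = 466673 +458769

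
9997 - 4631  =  5366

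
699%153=87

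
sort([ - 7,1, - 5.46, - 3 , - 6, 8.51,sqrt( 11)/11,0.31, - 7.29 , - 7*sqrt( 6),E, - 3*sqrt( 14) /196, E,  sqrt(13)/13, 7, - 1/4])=[  -  7*sqrt( 6 ), - 7.29, - 7, - 6, - 5.46, - 3, - 1/4, - 3*sqrt(14 )/196, sqrt( 13)/13,sqrt( 11) /11,  0.31, 1,E, E,7,8.51]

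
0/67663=0  =  0.00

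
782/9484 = 391/4742 = 0.08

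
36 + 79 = 115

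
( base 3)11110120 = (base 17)b48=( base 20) 82F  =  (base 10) 3255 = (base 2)110010110111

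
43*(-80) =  - 3440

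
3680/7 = 525 + 5/7 = 525.71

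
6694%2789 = 1116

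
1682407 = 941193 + 741214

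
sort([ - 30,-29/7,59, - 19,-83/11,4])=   [ - 30,-19,  -  83/11, - 29/7,  4,59]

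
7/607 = 7/607 = 0.01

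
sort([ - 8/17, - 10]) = [ - 10, - 8/17]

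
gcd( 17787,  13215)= 3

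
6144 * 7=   43008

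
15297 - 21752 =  - 6455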